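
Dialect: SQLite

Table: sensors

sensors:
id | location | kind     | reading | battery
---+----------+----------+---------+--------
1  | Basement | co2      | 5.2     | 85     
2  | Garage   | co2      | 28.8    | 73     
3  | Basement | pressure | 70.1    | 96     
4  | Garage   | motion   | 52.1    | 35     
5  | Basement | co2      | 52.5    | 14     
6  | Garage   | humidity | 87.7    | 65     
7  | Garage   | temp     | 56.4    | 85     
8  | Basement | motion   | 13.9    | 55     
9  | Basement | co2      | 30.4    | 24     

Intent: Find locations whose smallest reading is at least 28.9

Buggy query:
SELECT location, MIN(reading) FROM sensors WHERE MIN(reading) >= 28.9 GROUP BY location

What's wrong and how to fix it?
Bug: Aggregates like MIN are computed per group after WHERE runs

Fix: Use HAVING for the per-group MIN condition

Corrected query:
SELECT location, MIN(reading) FROM sensors GROUP BY location HAVING MIN(reading) >= 28.9

Result:
(no rows)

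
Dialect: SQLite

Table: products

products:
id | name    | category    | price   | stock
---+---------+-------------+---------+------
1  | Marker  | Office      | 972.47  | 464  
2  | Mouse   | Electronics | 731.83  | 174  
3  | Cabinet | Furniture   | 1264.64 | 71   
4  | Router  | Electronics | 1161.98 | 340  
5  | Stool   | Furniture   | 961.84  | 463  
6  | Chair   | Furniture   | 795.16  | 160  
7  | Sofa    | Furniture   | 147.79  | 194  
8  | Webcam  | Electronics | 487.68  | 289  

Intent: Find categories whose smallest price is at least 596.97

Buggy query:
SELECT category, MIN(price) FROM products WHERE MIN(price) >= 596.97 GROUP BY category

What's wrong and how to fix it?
Bug: Aggregates like MIN are computed per group after WHERE runs

Fix: Use HAVING for the per-group MIN condition

Corrected query:
SELECT category, MIN(price) FROM products GROUP BY category HAVING MIN(price) >= 596.97

Result:
category | MIN(price)
---------+-----------
Office   | 972.47    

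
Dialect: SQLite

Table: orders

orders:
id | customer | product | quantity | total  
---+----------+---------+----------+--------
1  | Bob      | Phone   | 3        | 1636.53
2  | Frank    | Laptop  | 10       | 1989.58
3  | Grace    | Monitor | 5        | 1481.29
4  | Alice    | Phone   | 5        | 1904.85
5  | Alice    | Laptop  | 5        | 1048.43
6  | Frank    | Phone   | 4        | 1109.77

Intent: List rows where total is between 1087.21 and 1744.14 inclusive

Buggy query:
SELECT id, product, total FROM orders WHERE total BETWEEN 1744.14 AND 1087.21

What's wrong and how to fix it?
Bug: The bounds are reversed; BETWEEN a AND b requires a <= b to match anything

Fix: Write BETWEEN 1087.21 AND 1744.14

Corrected query:
SELECT id, product, total FROM orders WHERE total BETWEEN 1087.21 AND 1744.14

Result:
id | product | total  
---+---------+--------
1  | Phone   | 1636.53
3  | Monitor | 1481.29
6  | Phone   | 1109.77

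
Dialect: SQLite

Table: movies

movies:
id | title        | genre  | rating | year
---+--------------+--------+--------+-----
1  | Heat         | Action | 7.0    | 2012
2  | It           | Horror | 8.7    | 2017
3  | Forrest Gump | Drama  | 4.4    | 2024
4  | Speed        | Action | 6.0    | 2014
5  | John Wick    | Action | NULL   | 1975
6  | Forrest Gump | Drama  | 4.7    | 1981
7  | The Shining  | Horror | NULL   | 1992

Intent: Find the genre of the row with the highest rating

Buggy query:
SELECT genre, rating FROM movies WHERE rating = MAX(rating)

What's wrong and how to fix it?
Bug: WHERE is evaluated per row; an aggregate over the whole table isn't defined there

Fix: Wrap MAX in a scalar subquery so WHERE compares against a single value

Corrected query:
SELECT genre, rating FROM movies WHERE rating = (SELECT MAX(rating) FROM movies)

Result:
genre  | rating
-------+-------
Horror | 8.7   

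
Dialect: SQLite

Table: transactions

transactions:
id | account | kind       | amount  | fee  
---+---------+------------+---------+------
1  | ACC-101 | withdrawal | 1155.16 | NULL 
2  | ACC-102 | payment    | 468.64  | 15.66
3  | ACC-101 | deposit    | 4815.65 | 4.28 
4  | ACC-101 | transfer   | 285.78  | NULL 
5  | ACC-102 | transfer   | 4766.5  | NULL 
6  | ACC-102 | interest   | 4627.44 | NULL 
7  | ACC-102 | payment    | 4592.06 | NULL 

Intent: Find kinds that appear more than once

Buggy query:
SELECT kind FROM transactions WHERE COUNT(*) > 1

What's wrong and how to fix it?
Bug: COUNT(*) is an aggregate and cannot be used in WHERE

Fix: GROUP BY kind, then filter groups with HAVING COUNT(*) > 1

Corrected query:
SELECT kind FROM transactions GROUP BY kind HAVING COUNT(*) > 1

Result:
kind    
--------
payment 
transfer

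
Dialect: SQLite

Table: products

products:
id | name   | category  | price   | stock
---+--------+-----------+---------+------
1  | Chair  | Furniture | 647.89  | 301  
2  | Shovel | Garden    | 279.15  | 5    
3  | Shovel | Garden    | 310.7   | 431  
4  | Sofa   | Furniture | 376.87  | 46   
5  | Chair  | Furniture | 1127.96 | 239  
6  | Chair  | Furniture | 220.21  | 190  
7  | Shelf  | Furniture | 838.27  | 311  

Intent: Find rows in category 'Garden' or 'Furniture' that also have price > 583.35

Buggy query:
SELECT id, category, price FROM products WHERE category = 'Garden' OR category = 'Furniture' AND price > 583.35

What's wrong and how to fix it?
Bug: Without parentheses, AND is evaluated before OR, so the price filter only applies to the 'Furniture' branch

Fix: Group the OR with parentheses (or use IN), then AND the threshold

Corrected query:
SELECT id, category, price FROM products WHERE (category = 'Garden' OR category = 'Furniture') AND price > 583.35

Result:
id | category  | price  
---+-----------+--------
1  | Furniture | 647.89 
5  | Furniture | 1127.96
7  | Furniture | 838.27 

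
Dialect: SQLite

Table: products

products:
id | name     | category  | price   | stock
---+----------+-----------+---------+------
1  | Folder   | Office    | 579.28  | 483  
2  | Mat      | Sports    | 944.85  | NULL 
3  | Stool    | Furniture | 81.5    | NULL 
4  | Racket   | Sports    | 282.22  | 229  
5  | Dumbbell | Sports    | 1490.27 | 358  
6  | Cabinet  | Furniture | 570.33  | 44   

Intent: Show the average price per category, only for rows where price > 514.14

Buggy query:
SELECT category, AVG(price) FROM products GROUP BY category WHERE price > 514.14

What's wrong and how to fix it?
Bug: WHERE cannot follow GROUP BY

Fix: Place WHERE between FROM and GROUP BY

Corrected query:
SELECT category, AVG(price) FROM products WHERE price > 514.14 GROUP BY category

Result:
category  | AVG(price)
----------+-----------
Furniture | 570.33    
Office    | 579.28    
Sports    | 1217.56   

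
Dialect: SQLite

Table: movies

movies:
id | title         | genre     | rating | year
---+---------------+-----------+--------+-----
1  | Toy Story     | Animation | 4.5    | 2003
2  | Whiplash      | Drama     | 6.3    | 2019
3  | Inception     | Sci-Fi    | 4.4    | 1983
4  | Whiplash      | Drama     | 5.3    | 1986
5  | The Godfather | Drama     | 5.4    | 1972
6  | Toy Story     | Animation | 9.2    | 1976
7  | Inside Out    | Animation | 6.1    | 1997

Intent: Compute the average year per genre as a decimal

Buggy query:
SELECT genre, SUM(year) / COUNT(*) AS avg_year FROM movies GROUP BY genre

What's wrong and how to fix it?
Bug: Both operands are integers, so '/' performs integer division and truncates

Fix: Cast one side to REAL so the division keeps the fractional part

Corrected query:
SELECT genre, SUM(year) * 1.0 / COUNT(*) AS avg_year FROM movies GROUP BY genre

Result:
genre     | avg_year   
----------+------------
Animation | 1992       
Drama     | 1992.333333
Sci-Fi    | 1983       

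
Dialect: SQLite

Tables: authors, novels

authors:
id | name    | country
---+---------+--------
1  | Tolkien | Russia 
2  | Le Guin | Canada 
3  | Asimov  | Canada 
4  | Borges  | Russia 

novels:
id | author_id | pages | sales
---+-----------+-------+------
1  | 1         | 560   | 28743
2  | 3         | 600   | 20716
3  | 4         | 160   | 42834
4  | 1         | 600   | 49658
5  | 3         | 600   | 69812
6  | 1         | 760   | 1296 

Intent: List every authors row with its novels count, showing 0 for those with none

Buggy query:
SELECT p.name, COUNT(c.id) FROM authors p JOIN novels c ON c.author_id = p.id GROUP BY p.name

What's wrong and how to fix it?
Bug: INNER JOIN drops authors rows that have no matching novels rows

Fix: Use LEFT JOIN so parents without children still appear (COUNT(c.id) gives 0)

Corrected query:
SELECT p.name, COUNT(c.id) FROM authors p LEFT JOIN novels c ON c.author_id = p.id GROUP BY p.name

Result:
name    | COUNT(c.id)
--------+------------
Asimov  | 2          
Borges  | 1          
Le Guin | 0          
Tolkien | 3          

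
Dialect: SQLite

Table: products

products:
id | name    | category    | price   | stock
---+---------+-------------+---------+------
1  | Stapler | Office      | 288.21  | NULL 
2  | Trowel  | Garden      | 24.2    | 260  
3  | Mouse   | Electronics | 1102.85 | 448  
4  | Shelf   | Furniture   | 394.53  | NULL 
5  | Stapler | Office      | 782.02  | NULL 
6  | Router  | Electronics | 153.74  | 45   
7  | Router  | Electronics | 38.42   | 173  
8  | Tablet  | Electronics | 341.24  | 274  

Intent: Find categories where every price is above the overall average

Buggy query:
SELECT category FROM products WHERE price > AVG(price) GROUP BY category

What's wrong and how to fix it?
Bug: AVG() is an aggregate; it can't sit directly in WHERE

Fix: Use a subquery for AVG and a HAVING MIN(...) filter so the condition holds for every row in the group

Corrected query:
SELECT category FROM products GROUP BY category HAVING MIN(price) > (SELECT AVG(price) FROM products)

Result:
category 
---------
Furniture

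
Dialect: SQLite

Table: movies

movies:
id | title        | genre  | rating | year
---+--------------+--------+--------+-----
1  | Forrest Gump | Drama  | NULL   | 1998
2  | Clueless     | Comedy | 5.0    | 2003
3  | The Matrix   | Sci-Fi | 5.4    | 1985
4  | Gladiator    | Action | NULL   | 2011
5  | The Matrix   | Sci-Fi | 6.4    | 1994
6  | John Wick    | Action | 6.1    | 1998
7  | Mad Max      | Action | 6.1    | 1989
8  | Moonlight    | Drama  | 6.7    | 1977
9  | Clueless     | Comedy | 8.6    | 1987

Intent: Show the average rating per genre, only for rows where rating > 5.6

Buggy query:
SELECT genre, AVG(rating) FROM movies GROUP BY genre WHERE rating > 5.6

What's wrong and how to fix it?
Bug: Row-level WHERE must come before GROUP BY in the clause order

Fix: Move the WHERE clause before GROUP BY

Corrected query:
SELECT genre, AVG(rating) FROM movies WHERE rating > 5.6 GROUP BY genre

Result:
genre  | AVG(rating)
-------+------------
Action | 6.1        
Comedy | 8.6        
Drama  | 6.7        
Sci-Fi | 6.4        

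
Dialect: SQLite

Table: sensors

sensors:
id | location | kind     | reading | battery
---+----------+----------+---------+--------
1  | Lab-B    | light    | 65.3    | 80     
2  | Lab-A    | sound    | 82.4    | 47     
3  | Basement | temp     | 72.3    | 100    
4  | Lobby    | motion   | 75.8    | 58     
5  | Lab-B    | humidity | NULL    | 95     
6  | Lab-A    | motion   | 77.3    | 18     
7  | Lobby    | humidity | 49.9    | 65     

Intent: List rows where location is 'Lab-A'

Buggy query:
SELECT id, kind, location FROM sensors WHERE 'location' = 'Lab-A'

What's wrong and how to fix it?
Bug: 'location' in single quotes is a string literal, not the column; the comparison is literal-vs-literal and never true

Fix: Reference the column as location without single quotes

Corrected query:
SELECT id, kind, location FROM sensors WHERE location = 'Lab-A'

Result:
id | kind   | location
---+--------+---------
2  | sound  | Lab-A   
6  | motion | Lab-A   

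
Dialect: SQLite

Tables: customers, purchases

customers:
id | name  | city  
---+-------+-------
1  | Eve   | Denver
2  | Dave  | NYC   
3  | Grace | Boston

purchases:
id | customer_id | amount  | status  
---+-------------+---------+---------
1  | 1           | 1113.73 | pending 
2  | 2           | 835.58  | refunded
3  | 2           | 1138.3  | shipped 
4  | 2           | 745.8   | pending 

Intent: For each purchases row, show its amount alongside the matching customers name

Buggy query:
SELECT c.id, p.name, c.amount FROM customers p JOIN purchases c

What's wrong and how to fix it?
Bug: Missing join condition: each purchases row is matched to all customers rows instead of just its own

Fix: Add ON c.customer_id = p.id to the JOIN

Corrected query:
SELECT c.id, p.name, c.amount FROM customers p JOIN purchases c ON c.customer_id = p.id

Result:
id | name | amount 
---+------+--------
1  | Eve  | 1113.73
2  | Dave | 835.58 
3  | Dave | 1138.3 
4  | Dave | 745.8  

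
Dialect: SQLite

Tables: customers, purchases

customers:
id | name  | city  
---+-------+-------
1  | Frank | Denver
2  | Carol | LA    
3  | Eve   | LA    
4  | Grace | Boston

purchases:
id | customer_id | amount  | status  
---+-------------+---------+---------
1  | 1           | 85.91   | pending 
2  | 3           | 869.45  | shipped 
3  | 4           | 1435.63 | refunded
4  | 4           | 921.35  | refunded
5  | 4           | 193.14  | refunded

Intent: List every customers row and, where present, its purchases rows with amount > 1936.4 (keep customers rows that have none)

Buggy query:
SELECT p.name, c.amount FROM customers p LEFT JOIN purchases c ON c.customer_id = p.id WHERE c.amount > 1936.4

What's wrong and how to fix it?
Bug: Filtering c.amount in WHERE discards the NULL rows produced by LEFT JOIN, turning it into an inner join

Fix: Move the right-table condition into the ON clause so unmatched parents are kept

Corrected query:
SELECT p.name, c.amount FROM customers p LEFT JOIN purchases c ON c.customer_id = p.id AND c.amount > 1936.4

Result:
name  | amount
------+-------
Frank | NULL  
Carol | NULL  
Eve   | NULL  
Grace | NULL  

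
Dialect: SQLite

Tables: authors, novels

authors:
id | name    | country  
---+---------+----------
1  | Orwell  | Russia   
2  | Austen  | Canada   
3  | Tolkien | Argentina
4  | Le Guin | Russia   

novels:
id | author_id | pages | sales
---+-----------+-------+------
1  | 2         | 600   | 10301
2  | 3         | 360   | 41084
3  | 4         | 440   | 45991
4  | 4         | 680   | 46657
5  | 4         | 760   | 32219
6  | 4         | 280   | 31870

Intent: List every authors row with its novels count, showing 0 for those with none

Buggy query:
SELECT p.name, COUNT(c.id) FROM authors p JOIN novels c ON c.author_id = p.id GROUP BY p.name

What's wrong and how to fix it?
Bug: An inner join excludes parents with zero children

Fix: Use LEFT JOIN so parents without children still appear (COUNT(c.id) gives 0)

Corrected query:
SELECT p.name, COUNT(c.id) FROM authors p LEFT JOIN novels c ON c.author_id = p.id GROUP BY p.name

Result:
name    | COUNT(c.id)
--------+------------
Austen  | 1          
Le Guin | 4          
Orwell  | 0          
Tolkien | 1          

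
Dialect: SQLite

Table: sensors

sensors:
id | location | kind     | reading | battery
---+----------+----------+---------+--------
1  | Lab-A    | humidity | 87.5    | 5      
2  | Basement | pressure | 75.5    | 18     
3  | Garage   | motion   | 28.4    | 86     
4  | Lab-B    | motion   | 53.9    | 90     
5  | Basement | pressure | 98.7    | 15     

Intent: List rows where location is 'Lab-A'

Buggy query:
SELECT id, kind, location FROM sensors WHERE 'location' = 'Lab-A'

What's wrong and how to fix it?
Bug: Single quotes denote string literals in SQL; the column name is being compared as a constant string

Fix: Remove the quotes around the column name (or use double quotes for an identifier)

Corrected query:
SELECT id, kind, location FROM sensors WHERE location = 'Lab-A'

Result:
id | kind     | location
---+----------+---------
1  | humidity | Lab-A   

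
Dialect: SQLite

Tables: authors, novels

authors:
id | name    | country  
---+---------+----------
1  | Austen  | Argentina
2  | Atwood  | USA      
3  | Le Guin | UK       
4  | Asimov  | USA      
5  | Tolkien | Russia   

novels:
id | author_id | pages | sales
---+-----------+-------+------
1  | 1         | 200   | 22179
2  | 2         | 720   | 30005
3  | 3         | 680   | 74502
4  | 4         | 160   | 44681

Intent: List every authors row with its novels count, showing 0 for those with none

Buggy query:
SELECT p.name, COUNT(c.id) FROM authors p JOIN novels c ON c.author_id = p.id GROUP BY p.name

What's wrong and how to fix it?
Bug: An inner join excludes parents with zero children

Fix: Use LEFT JOIN so parents without children still appear (COUNT(c.id) gives 0)

Corrected query:
SELECT p.name, COUNT(c.id) FROM authors p LEFT JOIN novels c ON c.author_id = p.id GROUP BY p.name

Result:
name    | COUNT(c.id)
--------+------------
Asimov  | 1          
Atwood  | 1          
Austen  | 1          
Le Guin | 1          
Tolkien | 0          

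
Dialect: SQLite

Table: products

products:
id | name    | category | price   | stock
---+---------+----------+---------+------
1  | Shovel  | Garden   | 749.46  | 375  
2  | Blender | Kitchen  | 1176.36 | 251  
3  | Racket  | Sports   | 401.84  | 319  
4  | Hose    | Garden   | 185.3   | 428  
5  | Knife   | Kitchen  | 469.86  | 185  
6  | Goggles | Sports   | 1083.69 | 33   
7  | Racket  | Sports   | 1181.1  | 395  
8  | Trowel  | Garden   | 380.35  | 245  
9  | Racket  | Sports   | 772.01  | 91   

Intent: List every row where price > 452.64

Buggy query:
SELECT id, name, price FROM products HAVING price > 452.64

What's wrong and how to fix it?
Bug: This is a non-aggregate query (no GROUP BY, no aggregates), so in SQLite the HAVING clause is invalid here; a row-level condition belongs in WHERE

Fix: Replace HAVING with WHERE since the condition applies to individual rows

Corrected query:
SELECT id, name, price FROM products WHERE price > 452.64

Result:
id | name    | price  
---+---------+--------
1  | Shovel  | 749.46 
2  | Blender | 1176.36
5  | Knife   | 469.86 
6  | Goggles | 1083.69
7  | Racket  | 1181.1 
9  | Racket  | 772.01 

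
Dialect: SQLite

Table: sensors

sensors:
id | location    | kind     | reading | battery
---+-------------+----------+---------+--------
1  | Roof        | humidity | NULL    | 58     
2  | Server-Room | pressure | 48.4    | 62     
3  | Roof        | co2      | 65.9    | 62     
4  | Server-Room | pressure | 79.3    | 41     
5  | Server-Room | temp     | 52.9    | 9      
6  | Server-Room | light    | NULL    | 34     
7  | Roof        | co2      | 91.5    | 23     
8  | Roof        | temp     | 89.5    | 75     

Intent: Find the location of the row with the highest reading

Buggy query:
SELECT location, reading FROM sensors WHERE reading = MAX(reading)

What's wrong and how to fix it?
Bug: MAX(reading) is an aggregate and cannot be used directly in WHERE

Fix: Wrap MAX in a scalar subquery so WHERE compares against a single value

Corrected query:
SELECT location, reading FROM sensors WHERE reading = (SELECT MAX(reading) FROM sensors)

Result:
location | reading
---------+--------
Roof     | 91.5   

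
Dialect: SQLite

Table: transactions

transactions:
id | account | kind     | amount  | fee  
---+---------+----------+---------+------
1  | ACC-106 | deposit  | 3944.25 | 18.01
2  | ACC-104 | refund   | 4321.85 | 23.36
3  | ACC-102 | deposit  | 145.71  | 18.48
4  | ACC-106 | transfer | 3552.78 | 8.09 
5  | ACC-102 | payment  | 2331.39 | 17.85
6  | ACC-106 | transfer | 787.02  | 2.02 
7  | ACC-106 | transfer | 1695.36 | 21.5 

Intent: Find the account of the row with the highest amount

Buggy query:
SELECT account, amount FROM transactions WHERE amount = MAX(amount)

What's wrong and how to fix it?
Bug: WHERE is evaluated per row; an aggregate over the whole table isn't defined there

Fix: Wrap MAX in a scalar subquery so WHERE compares against a single value

Corrected query:
SELECT account, amount FROM transactions WHERE amount = (SELECT MAX(amount) FROM transactions)

Result:
account | amount 
--------+--------
ACC-104 | 4321.85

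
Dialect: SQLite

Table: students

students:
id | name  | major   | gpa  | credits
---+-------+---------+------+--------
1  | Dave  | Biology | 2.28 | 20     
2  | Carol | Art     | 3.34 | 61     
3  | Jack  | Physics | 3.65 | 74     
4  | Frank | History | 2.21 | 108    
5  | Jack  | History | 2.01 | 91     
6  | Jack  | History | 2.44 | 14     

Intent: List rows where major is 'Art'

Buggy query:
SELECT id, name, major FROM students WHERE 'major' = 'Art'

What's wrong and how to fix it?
Bug: Single quotes denote string literals in SQL; the column name is being compared as a constant string

Fix: Remove the quotes around the column name (or use double quotes for an identifier)

Corrected query:
SELECT id, name, major FROM students WHERE major = 'Art'

Result:
id | name  | major
---+-------+------
2  | Carol | Art  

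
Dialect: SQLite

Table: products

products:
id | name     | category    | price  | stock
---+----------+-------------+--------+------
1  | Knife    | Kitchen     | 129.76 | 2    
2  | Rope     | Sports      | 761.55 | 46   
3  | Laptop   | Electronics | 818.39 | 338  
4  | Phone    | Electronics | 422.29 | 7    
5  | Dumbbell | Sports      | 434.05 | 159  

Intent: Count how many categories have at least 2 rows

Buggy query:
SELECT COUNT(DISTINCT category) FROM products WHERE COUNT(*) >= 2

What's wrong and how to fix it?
Bug: WHERE filters individual rows, not groups, so a group-level COUNT is invalid there

Fix: Group first with HAVING COUNT(*) >= 2, then COUNT the resulting groups

Corrected query:
SELECT COUNT(*) FROM (SELECT category FROM products GROUP BY category HAVING COUNT(*) >= 2)

Result:
COUNT(*)
--------
2       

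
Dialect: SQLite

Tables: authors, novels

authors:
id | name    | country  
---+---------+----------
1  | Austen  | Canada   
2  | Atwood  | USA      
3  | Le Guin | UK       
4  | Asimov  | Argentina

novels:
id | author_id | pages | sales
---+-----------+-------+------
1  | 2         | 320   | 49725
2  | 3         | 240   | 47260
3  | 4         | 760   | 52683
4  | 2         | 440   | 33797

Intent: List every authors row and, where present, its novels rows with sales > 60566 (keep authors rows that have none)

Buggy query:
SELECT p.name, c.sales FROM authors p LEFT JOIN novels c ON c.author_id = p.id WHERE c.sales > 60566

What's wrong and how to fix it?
Bug: A WHERE condition on the right-hand table after LEFT JOIN drops unmatched parents

Fix: Move the right-table condition into the ON clause so unmatched parents are kept

Corrected query:
SELECT p.name, c.sales FROM authors p LEFT JOIN novels c ON c.author_id = p.id AND c.sales > 60566

Result:
name    | sales
--------+------
Austen  | NULL 
Atwood  | NULL 
Le Guin | NULL 
Asimov  | NULL 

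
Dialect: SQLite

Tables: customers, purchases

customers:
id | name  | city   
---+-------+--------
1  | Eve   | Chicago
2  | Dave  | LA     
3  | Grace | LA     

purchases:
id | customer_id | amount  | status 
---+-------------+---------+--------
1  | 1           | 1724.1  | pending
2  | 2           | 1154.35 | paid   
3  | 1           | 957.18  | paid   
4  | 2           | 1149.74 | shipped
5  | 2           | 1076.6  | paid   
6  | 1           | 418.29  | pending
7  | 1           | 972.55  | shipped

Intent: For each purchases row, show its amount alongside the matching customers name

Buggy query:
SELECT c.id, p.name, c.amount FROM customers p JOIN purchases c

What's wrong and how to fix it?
Bug: JOIN with no ON clause produces a cartesian product; every purchases row pairs with every customers row

Fix: Add ON c.customer_id = p.id to the JOIN

Corrected query:
SELECT c.id, p.name, c.amount FROM customers p JOIN purchases c ON c.customer_id = p.id

Result:
id | name | amount 
---+------+--------
1  | Eve  | 1724.1 
2  | Dave | 1154.35
3  | Eve  | 957.18 
4  | Dave | 1149.74
5  | Dave | 1076.6 
6  | Eve  | 418.29 
7  | Eve  | 972.55 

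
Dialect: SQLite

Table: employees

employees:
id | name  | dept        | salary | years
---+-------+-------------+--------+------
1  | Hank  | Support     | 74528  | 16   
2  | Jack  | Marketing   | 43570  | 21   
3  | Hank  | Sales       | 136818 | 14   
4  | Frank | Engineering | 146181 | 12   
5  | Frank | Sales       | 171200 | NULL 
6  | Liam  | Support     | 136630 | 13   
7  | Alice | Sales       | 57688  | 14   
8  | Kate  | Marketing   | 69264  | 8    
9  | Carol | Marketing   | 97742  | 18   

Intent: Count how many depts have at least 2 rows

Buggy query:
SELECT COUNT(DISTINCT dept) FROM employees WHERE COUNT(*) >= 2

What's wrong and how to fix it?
Bug: COUNT(*) cannot appear in WHERE; the per-group count doesn't exist yet

Fix: Group first with HAVING COUNT(*) >= 2, then COUNT the resulting groups

Corrected query:
SELECT COUNT(*) FROM (SELECT dept FROM employees GROUP BY dept HAVING COUNT(*) >= 2)

Result:
COUNT(*)
--------
3       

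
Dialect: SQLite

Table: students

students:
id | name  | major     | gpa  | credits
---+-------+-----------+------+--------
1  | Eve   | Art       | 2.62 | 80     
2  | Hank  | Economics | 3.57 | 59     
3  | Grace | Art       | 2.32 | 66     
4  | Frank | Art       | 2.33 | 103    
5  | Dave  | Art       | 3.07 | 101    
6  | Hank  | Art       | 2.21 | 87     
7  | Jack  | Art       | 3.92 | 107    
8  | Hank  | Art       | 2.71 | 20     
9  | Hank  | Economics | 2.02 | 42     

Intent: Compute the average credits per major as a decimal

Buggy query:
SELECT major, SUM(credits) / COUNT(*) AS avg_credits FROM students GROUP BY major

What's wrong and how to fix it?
Bug: Both operands are integers, so '/' performs integer division and truncates

Fix: Cast one side to REAL so the division keeps the fractional part

Corrected query:
SELECT major, SUM(credits) * 1.0 / COUNT(*) AS avg_credits FROM students GROUP BY major

Result:
major     | avg_credits
----------+------------
Art       | 80.571429  
Economics | 50.5       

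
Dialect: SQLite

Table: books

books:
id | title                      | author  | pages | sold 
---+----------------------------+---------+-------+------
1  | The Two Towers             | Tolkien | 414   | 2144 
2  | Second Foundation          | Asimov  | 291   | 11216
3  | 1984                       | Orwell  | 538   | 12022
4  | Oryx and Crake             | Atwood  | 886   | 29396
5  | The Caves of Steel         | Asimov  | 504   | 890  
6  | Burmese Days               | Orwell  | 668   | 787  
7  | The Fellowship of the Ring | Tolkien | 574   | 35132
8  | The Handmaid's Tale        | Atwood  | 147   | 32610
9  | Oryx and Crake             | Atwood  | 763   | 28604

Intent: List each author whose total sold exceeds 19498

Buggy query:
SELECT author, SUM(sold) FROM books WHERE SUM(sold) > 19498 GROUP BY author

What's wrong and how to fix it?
Bug: Aggregate functions cannot appear in a WHERE clause

Fix: Move the aggregate condition to a HAVING clause

Corrected query:
SELECT author, SUM(sold) FROM books GROUP BY author HAVING SUM(sold) > 19498

Result:
author  | SUM(sold)
--------+----------
Atwood  | 90610    
Tolkien | 37276    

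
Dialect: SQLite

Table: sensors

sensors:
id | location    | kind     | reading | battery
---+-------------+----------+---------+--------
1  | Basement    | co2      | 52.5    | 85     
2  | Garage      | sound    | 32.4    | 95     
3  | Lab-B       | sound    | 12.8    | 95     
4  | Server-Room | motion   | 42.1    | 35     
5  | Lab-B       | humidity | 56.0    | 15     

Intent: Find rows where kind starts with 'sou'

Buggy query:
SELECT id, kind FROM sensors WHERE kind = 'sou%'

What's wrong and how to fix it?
Bug: '=' compares the literal string including the % character; pattern matching needs LIKE

Fix: Use LIKE for wildcard pattern matching

Corrected query:
SELECT id, kind FROM sensors WHERE kind LIKE 'sou%'

Result:
id | kind 
---+------
2  | sound
3  | sound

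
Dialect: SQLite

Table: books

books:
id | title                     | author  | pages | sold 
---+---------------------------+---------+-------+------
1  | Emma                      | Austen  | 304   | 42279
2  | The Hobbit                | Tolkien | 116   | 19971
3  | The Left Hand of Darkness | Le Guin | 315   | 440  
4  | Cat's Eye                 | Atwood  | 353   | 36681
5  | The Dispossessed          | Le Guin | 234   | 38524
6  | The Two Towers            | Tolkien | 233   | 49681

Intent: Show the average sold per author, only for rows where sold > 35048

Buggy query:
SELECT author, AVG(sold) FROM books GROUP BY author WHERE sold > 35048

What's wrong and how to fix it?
Bug: WHERE cannot follow GROUP BY

Fix: Move the WHERE clause before GROUP BY

Corrected query:
SELECT author, AVG(sold) FROM books WHERE sold > 35048 GROUP BY author

Result:
author  | AVG(sold)
--------+----------
Atwood  | 36681    
Austen  | 42279    
Le Guin | 38524    
Tolkien | 49681    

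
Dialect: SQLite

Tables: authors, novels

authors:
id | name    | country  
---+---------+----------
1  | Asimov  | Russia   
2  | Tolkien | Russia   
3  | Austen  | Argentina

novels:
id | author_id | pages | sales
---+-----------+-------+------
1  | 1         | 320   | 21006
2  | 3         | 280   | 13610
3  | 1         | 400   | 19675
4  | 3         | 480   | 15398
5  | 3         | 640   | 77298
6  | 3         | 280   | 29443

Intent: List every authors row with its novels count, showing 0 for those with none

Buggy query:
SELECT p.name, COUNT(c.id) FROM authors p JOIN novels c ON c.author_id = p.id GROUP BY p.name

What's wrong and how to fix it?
Bug: An inner join excludes parents with zero children

Fix: Use LEFT JOIN so parents without children still appear (COUNT(c.id) gives 0)

Corrected query:
SELECT p.name, COUNT(c.id) FROM authors p LEFT JOIN novels c ON c.author_id = p.id GROUP BY p.name

Result:
name    | COUNT(c.id)
--------+------------
Asimov  | 2          
Austen  | 4          
Tolkien | 0          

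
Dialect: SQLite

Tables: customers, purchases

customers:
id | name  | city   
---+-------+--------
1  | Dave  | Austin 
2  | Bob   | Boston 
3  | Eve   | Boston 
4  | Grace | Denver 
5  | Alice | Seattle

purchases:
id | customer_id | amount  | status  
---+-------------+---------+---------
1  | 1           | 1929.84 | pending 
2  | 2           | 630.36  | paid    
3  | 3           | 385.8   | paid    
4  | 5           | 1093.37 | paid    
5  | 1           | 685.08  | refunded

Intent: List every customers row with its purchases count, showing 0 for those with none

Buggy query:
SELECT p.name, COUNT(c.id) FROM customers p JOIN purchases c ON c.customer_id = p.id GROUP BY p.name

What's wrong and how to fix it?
Bug: INNER JOIN drops customers rows that have no matching purchases rows

Fix: Switch to LEFT JOIN to retain unmatched parent rows

Corrected query:
SELECT p.name, COUNT(c.id) FROM customers p LEFT JOIN purchases c ON c.customer_id = p.id GROUP BY p.name

Result:
name  | COUNT(c.id)
------+------------
Alice | 1          
Bob   | 1          
Dave  | 2          
Eve   | 1          
Grace | 0          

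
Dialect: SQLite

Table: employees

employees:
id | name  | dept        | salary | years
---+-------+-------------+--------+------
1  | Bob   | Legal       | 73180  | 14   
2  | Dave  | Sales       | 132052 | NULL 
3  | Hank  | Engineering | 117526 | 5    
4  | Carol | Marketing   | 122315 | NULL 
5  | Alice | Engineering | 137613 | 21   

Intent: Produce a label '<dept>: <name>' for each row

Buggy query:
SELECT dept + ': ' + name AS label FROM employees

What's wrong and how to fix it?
Bug: SQLite uses || for string concatenation; + coerces text to numbers (yielding 0)

Fix: Replace + with || to concatenate text

Corrected query:
SELECT dept || ': ' || name AS label FROM employees

Result:
label             
------------------
Legal: Bob        
Sales: Dave       
Engineering: Hank 
Marketing: Carol  
Engineering: Alice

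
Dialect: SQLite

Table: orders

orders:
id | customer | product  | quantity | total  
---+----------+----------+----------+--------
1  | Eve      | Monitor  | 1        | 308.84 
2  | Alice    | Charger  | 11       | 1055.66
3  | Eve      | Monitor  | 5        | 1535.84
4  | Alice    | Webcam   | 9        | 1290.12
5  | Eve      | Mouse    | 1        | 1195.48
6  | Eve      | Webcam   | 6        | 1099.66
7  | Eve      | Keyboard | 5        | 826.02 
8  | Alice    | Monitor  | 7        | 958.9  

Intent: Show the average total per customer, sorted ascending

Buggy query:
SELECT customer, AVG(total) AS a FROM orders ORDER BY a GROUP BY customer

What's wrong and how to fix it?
Bug: ORDER BY appears before GROUP BY; SQL clause order requires GROUP BY first

Fix: Move ORDER BY to the end, after GROUP BY

Corrected query:
SELECT customer, AVG(total) AS a FROM orders GROUP BY customer ORDER BY a

Result:
customer | a      
---------+--------
Eve      | 993.168
Alice    | 1101.56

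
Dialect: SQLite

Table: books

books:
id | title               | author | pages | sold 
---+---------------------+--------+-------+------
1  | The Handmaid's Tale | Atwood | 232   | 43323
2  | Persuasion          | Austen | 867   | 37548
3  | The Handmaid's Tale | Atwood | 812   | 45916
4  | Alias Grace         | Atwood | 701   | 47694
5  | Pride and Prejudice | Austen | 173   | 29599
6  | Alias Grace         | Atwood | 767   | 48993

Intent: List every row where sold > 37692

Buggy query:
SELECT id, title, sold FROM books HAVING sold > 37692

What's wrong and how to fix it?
Bug: This is a non-aggregate query (no GROUP BY, no aggregates), so in SQLite the HAVING clause is invalid here; a row-level condition belongs in WHERE

Fix: Replace HAVING with WHERE since the condition applies to individual rows

Corrected query:
SELECT id, title, sold FROM books WHERE sold > 37692

Result:
id | title               | sold 
---+---------------------+------
1  | The Handmaid's Tale | 43323
3  | The Handmaid's Tale | 45916
4  | Alias Grace         | 47694
6  | Alias Grace         | 48993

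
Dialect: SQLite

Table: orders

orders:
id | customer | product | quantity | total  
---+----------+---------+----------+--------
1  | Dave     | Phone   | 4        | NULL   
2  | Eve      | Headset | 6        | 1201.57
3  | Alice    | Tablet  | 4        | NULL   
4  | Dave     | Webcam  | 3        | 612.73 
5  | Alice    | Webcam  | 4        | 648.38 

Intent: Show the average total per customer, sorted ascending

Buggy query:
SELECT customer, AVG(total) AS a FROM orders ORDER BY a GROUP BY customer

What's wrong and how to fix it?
Bug: GROUP BY must precede ORDER BY

Fix: Reorder: SELECT … FROM … GROUP BY … ORDER BY …

Corrected query:
SELECT customer, AVG(total) AS a FROM orders GROUP BY customer ORDER BY a

Result:
customer | a      
---------+--------
Dave     | 612.73 
Alice    | 648.38 
Eve      | 1201.57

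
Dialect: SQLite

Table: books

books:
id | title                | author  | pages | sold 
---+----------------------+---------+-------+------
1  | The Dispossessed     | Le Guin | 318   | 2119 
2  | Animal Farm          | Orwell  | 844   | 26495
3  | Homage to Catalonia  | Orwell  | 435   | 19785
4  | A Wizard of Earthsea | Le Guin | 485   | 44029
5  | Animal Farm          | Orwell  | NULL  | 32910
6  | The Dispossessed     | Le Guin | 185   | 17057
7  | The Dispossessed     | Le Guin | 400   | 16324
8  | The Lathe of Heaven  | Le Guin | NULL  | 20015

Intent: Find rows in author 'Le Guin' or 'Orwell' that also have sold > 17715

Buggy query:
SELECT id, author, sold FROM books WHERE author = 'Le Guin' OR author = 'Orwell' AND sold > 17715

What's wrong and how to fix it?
Bug: Without parentheses, AND is evaluated before OR, so the sold filter only applies to the 'Orwell' branch

Fix: Group the OR with parentheses (or use IN), then AND the threshold

Corrected query:
SELECT id, author, sold FROM books WHERE (author = 'Le Guin' OR author = 'Orwell') AND sold > 17715

Result:
id | author  | sold 
---+---------+------
2  | Orwell  | 26495
3  | Orwell  | 19785
4  | Le Guin | 44029
5  | Orwell  | 32910
8  | Le Guin | 20015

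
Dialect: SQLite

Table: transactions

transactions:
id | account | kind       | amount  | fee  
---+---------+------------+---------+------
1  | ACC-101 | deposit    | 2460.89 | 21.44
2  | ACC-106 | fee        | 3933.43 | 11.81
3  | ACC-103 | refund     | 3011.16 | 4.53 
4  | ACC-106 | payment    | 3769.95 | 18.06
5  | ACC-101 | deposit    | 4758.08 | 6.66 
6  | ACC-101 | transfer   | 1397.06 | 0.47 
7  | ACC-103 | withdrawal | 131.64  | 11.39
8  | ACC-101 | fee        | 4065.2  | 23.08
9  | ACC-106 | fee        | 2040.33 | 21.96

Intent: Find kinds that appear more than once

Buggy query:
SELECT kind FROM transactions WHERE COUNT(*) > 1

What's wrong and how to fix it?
Bug: COUNT(*) is an aggregate and cannot be used in WHERE

Fix: GROUP BY kind, then filter groups with HAVING COUNT(*) > 1

Corrected query:
SELECT kind FROM transactions GROUP BY kind HAVING COUNT(*) > 1

Result:
kind   
-------
deposit
fee    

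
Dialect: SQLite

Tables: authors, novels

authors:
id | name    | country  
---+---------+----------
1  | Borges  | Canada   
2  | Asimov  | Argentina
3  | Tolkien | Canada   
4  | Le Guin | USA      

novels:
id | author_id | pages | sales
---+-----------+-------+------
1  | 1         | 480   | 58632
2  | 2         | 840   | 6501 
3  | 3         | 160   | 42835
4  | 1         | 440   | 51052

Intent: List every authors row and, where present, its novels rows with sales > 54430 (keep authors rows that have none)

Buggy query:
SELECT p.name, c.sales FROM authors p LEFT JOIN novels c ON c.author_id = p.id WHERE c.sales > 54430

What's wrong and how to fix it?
Bug: A WHERE condition on the right-hand table after LEFT JOIN drops unmatched parents

Fix: Move the right-table condition into the ON clause so unmatched parents are kept

Corrected query:
SELECT p.name, c.sales FROM authors p LEFT JOIN novels c ON c.author_id = p.id AND c.sales > 54430

Result:
name    | sales
--------+------
Borges  | 58632
Asimov  | NULL 
Tolkien | NULL 
Le Guin | NULL 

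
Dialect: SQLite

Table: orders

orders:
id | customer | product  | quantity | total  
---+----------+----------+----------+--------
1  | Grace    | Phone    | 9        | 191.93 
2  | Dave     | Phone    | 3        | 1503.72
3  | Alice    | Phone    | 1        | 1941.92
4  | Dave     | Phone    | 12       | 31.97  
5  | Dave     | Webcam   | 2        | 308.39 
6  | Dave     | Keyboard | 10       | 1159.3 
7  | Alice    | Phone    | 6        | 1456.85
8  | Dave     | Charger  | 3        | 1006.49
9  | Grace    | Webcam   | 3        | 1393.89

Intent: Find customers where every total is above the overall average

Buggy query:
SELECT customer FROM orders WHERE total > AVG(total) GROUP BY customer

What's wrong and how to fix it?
Bug: WHERE evaluates per row before aggregation, so AVG() is unavailable

Fix: Compute the overall average in a scalar subquery and compare each group's MIN against it in HAVING

Corrected query:
SELECT customer FROM orders GROUP BY customer HAVING MIN(total) > (SELECT AVG(total) FROM orders)

Result:
customer
--------
Alice   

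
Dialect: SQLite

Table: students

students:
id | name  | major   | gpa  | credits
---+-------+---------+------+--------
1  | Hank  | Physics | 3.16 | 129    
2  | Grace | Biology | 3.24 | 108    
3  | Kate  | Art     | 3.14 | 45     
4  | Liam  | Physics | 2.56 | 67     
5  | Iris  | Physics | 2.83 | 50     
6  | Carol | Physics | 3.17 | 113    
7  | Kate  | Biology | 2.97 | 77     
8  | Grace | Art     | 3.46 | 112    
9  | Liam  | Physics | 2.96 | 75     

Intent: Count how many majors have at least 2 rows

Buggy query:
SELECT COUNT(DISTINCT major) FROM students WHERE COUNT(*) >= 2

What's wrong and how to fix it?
Bug: WHERE filters individual rows, not groups, so a group-level COUNT is invalid there

Fix: Group first with HAVING COUNT(*) >= 2, then COUNT the resulting groups

Corrected query:
SELECT COUNT(*) FROM (SELECT major FROM students GROUP BY major HAVING COUNT(*) >= 2)

Result:
COUNT(*)
--------
3       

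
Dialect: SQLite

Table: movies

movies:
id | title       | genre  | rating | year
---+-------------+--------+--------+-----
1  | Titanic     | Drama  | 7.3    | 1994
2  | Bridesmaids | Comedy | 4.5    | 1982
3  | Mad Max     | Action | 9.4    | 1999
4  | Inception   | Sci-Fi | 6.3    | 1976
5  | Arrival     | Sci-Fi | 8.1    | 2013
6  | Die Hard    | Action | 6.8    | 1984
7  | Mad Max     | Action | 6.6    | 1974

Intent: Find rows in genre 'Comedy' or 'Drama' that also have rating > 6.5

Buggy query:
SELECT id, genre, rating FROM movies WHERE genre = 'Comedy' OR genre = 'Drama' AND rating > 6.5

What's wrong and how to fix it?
Bug: Without parentheses, AND is evaluated before OR, so the rating filter only applies to the 'Drama' branch

Fix: Group the OR with parentheses (or use IN), then AND the threshold

Corrected query:
SELECT id, genre, rating FROM movies WHERE (genre = 'Comedy' OR genre = 'Drama') AND rating > 6.5

Result:
id | genre | rating
---+-------+-------
1  | Drama | 7.3   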